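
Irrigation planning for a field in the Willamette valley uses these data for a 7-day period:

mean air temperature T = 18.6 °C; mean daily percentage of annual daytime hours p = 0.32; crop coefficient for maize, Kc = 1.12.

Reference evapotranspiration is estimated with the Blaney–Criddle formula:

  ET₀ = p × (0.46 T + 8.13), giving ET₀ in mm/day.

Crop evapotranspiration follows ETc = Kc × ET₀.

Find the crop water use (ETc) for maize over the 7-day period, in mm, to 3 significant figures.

ET₀ = 0.32 × (0.46 × 18.6 + 8.13) = 0.32 × 16.686 = 5.3395 mm/d
ETc = Kc × ET₀ = 1.12 × 5.3395 = 5.9802 mm/d
Over 7 days: 5.9802 × 7 = 41.861 mm

41.9 mm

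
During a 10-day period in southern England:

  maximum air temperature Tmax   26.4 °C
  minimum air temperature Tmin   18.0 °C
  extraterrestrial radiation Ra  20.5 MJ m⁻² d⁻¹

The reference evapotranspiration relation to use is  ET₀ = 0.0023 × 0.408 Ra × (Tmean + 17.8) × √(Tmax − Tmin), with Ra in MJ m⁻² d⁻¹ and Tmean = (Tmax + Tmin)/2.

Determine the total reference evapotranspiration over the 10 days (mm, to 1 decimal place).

22.3 mm

Tmean = (26.4 + 18.0)/2 = 22.20 °C
0.408 Ra = 0.408 × 20.5 = 8.3640 mm/d equivalent
ET₀ = 0.0023 × 8.3640 × (22.20 + 17.8) × √8.4 = 0.0023 × 8.3640 × 40.00 × 2.8983 = 2.2302 mm/d
Over 10 days: 2.2302 × 10 = 22.302 mm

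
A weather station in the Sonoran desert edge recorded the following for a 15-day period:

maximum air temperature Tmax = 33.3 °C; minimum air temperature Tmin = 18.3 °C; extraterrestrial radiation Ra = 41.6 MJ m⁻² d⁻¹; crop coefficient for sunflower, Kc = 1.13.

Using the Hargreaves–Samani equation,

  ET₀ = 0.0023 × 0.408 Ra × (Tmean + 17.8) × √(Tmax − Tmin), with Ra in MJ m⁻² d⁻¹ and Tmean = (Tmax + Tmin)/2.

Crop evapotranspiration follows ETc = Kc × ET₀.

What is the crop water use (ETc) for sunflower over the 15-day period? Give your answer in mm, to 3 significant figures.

Tmean = (33.3 + 18.3)/2 = 25.80 °C
0.408 Ra = 0.408 × 41.6 = 16.9728 mm/d equivalent
ET₀ = 0.0023 × 16.9728 × (25.80 + 17.8) × √15.0 = 0.0023 × 16.9728 × 43.60 × 3.8730 = 6.5920 mm/d
ETc = Kc × ET₀ = 1.13 × 6.5920 = 7.4490 mm/d
Over 15 days: 7.4490 × 15 = 111.735 mm

112 mm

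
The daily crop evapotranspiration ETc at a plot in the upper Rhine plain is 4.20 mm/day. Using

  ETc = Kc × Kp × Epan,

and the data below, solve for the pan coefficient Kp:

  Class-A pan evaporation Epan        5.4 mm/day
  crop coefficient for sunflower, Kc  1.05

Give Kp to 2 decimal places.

ETc = Kc × Kp × Epan  ⇒  Kp = ETc / (Kc × Epan)
Kp = 4.20 / (1.05 × 5.4) = 4.20 / 5.670 = 0.7407

0.74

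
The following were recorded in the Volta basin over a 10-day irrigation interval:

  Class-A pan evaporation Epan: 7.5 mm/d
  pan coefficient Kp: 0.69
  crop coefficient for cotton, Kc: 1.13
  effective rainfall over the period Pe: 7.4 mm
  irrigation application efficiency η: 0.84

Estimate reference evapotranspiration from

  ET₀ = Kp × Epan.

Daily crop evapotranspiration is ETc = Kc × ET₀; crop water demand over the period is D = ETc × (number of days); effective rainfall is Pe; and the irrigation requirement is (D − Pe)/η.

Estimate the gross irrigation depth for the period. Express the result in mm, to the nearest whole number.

ET₀ = 0.69 × 7.5 = 5.1750 mm/d
ETc = Kc × ET₀ = 1.13 × 5.1750 = 5.8478 mm/d
Crop demand D = ETc × 10 d = 5.8478 × 10 = 58.478 mm
D − Pe = 58.478 − 7.4 = 51.078 mm
Gross irrigation = 51.078 / 0.84 = 60.807 mm

61 mm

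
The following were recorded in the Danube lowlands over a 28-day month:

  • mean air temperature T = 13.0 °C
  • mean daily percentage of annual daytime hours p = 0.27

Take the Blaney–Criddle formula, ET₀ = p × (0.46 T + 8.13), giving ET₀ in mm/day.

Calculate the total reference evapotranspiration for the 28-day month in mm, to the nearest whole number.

107 mm

ET₀ = 0.27 × (0.46 × 13.0 + 8.13) = 0.27 × 14.110 = 3.8097 mm/d
Monthly total = 3.8097 × 28 = 106.672 mm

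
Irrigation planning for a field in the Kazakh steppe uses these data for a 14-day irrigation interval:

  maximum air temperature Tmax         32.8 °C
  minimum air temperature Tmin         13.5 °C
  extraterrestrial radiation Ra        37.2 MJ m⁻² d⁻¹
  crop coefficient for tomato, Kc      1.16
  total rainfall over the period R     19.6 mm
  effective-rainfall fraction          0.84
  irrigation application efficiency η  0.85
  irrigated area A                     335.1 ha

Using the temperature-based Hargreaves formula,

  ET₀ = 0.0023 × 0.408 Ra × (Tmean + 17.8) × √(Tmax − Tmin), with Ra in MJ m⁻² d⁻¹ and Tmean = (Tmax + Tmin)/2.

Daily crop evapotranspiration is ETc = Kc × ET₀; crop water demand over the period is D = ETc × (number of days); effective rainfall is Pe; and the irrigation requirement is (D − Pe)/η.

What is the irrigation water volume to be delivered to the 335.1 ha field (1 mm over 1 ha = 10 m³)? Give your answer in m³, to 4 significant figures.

Tmean = (32.8 + 13.5)/2 = 23.15 °C
0.408 Ra = 0.408 × 37.2 = 15.1776 mm/d equivalent
ET₀ = 0.0023 × 15.1776 × (23.15 + 17.8) × √19.3 = 0.0023 × 15.1776 × 40.95 × 4.3932 = 6.2801 mm/d
ETc = Kc × ET₀ = 1.16 × 6.2801 = 7.2849 mm/d
Crop demand D = ETc × 14 d = 7.2849 × 14 = 101.989 mm
Pe = 0.84 × 19.6 = 16.464 mm
D − Pe = 101.989 − 16.464 = 85.525 mm
Gross irrigation = 85.525 / 0.85 = 100.618 mm
Volume = 100.618 mm × 335.1 ha × 10 = 337170.9 m³

337200 m³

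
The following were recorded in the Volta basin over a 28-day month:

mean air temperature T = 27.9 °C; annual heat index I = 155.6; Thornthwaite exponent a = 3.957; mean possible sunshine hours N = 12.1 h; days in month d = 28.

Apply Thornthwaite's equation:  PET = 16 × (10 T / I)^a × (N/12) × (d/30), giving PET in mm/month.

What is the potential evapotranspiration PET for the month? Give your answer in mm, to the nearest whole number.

10T/I = 10 × 27.9 / 155.6 = 1.7931
(10T/I)^a = 1.7931^3.957 = 10.0812
Uncorrected PET = 16 × 10.0812 = 161.299 mm
Correction = (N/12)(d/30) = (12.1/12)(28/30) = 0.9411
PET = 161.299 × 0.9411 = 151.798 mm/month

152 mm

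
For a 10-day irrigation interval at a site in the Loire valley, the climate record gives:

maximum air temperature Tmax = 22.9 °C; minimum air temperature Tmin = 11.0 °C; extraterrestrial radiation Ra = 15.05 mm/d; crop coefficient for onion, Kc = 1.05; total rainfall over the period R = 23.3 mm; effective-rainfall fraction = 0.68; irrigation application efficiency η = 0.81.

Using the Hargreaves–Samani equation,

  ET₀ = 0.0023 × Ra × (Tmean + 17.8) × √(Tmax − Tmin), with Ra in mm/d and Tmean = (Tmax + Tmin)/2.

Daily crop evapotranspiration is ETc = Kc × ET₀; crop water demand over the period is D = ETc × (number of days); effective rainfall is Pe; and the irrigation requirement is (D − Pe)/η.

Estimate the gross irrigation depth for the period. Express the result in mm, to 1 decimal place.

34.2 mm

Tmean = (22.9 + 11.0)/2 = 16.95 °C
ET₀ = 0.0023 × 15.05 × (16.95 + 17.8) × √11.9 = 0.0023 × 15.05 × 34.75 × 3.4496 = 4.1494 mm/d
ETc = Kc × ET₀ = 1.05 × 4.1494 = 4.3569 mm/d
Crop demand D = ETc × 10 d = 4.3569 × 10 = 43.569 mm
Pe = 0.68 × 23.3 = 15.844 mm
D − Pe = 43.569 − 15.844 = 27.725 mm
Gross irrigation = 27.725 / 0.81 = 34.228 mm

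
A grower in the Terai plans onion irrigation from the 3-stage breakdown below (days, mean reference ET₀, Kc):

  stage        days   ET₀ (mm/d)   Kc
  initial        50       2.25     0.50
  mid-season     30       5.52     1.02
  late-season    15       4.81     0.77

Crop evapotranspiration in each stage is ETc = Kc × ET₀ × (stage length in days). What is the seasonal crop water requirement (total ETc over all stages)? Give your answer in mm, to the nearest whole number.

281 mm

initial: 0.50 × 2.25 × 50 = 56.25 mm
mid-season: 1.02 × 5.52 × 30 = 168.91 mm
late-season: 0.77 × 4.81 × 15 = 55.56 mm
Seasonal total = 280.72 mm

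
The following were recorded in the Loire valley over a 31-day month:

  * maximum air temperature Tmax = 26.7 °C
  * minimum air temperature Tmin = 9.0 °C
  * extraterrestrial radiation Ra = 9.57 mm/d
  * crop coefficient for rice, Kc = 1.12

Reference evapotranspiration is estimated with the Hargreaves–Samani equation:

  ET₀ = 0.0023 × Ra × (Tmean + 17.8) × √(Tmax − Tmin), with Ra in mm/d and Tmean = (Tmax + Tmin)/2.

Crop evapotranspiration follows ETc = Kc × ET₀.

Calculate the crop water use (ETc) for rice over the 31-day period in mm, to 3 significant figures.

115 mm

Tmean = (26.7 + 9.0)/2 = 17.85 °C
ET₀ = 0.0023 × 9.57 × (17.85 + 17.8) × √17.7 = 0.0023 × 9.57 × 35.65 × 4.2071 = 3.3013 mm/d
ETc = Kc × ET₀ = 1.12 × 3.3013 = 3.6975 mm/d
Over 31 days: 3.6975 × 31 = 114.623 mm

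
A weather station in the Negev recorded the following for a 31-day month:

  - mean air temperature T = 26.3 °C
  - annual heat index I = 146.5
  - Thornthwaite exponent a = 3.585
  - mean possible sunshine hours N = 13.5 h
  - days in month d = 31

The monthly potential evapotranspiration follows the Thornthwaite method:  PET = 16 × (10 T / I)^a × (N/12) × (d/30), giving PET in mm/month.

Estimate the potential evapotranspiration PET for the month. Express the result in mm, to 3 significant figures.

10T/I = 10 × 26.3 / 146.5 = 1.7952
(10T/I)^a = 1.7952^3.585 = 8.1469
Uncorrected PET = 16 × 8.1469 = 130.350 mm
Correction = (N/12)(d/30) = (13.5/12)(31/30) = 1.1625
PET = 130.350 × 1.1625 = 151.532 mm/month

152 mm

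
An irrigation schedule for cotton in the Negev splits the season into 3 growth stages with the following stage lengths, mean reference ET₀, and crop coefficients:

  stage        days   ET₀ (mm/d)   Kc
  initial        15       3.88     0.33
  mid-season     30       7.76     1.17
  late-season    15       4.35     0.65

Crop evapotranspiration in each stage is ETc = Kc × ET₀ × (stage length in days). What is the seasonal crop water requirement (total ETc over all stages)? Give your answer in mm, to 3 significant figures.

334 mm

initial: 0.33 × 3.88 × 15 = 19.21 mm
mid-season: 1.17 × 7.76 × 30 = 272.38 mm
late-season: 0.65 × 4.35 × 15 = 42.41 mm
Seasonal total = 334.00 mm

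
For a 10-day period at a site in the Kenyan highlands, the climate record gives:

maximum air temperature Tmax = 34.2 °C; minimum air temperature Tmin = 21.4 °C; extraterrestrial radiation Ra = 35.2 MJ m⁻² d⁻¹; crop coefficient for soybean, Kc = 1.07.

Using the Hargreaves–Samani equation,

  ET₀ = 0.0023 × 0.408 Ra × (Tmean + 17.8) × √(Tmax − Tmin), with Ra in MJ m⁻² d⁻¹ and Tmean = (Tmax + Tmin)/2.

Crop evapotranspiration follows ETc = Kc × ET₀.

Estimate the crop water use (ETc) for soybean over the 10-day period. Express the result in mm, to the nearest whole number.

Tmean = (34.2 + 21.4)/2 = 27.80 °C
0.408 Ra = 0.408 × 35.2 = 14.3616 mm/d equivalent
ET₀ = 0.0023 × 14.3616 × (27.80 + 17.8) × √12.8 = 0.0023 × 14.3616 × 45.60 × 3.5777 = 5.3889 mm/d
ETc = Kc × ET₀ = 1.07 × 5.3889 = 5.7661 mm/d
Over 10 days: 5.7661 × 10 = 57.661 mm

58 mm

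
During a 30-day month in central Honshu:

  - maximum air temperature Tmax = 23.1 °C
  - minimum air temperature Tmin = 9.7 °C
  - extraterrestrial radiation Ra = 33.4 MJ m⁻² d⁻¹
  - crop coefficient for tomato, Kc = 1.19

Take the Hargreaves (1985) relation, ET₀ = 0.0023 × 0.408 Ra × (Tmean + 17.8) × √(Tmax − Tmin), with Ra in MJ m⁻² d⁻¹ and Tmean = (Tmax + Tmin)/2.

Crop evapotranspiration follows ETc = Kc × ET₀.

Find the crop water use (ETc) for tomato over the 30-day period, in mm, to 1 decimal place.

Tmean = (23.1 + 9.7)/2 = 16.40 °C
0.408 Ra = 0.408 × 33.4 = 13.6272 mm/d equivalent
ET₀ = 0.0023 × 13.6272 × (16.40 + 17.8) × √13.4 = 0.0023 × 13.6272 × 34.20 × 3.6606 = 3.9239 mm/d
ETc = Kc × ET₀ = 1.19 × 3.9239 = 4.6694 mm/d
Over 30 days: 4.6694 × 30 = 140.082 mm

140.1 mm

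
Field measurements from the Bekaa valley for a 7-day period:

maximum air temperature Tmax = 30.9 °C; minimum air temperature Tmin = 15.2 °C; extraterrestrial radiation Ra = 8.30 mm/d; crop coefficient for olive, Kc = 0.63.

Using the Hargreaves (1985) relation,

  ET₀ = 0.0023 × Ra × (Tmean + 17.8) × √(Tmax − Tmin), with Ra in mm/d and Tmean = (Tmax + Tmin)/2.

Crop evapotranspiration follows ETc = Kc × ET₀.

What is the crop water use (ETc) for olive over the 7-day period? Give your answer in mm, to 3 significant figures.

13.6 mm

Tmean = (30.9 + 15.2)/2 = 23.05 °C
ET₀ = 0.0023 × 8.30 × (23.05 + 17.8) × √15.7 = 0.0023 × 8.30 × 40.85 × 3.9623 = 3.0899 mm/d
ETc = Kc × ET₀ = 0.63 × 3.0899 = 1.9466 mm/d
Over 7 days: 1.9466 × 7 = 13.626 mm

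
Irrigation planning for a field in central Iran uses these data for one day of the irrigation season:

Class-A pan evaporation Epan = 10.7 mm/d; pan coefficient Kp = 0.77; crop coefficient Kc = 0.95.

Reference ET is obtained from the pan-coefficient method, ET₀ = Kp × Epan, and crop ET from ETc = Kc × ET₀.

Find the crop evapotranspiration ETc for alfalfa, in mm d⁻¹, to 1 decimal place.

ET₀ = 0.77 × 10.7 = 8.2390 mm/d
ETc = Kc × ET₀ = 0.95 × 8.2390 = 7.8271 mm/d

7.8 mm d⁻¹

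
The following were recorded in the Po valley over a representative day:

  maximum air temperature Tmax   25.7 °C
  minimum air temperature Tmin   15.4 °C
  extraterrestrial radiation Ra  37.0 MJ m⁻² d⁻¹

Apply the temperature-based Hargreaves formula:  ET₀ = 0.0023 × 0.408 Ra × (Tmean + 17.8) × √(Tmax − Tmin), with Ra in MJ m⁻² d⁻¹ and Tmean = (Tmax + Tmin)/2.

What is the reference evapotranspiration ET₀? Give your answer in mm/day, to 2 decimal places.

4.27 mm/day

Tmean = (25.7 + 15.4)/2 = 20.55 °C
0.408 Ra = 0.408 × 37.0 = 15.0960 mm/d equivalent
ET₀ = 0.0023 × 15.0960 × (20.55 + 17.8) × √10.3 = 0.0023 × 15.0960 × 38.35 × 3.2094 = 4.2735 mm/d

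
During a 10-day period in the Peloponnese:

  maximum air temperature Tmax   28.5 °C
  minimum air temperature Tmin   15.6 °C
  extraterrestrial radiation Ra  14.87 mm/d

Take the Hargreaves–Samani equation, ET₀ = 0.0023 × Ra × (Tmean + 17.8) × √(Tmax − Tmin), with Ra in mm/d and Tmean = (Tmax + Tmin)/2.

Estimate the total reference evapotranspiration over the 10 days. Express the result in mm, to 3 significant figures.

Tmean = (28.5 + 15.6)/2 = 22.05 °C
ET₀ = 0.0023 × 14.87 × (22.05 + 17.8) × √12.9 = 0.0023 × 14.87 × 39.85 × 3.5917 = 4.8952 mm/d
Over 10 days: 4.8952 × 10 = 48.952 mm

49.0 mm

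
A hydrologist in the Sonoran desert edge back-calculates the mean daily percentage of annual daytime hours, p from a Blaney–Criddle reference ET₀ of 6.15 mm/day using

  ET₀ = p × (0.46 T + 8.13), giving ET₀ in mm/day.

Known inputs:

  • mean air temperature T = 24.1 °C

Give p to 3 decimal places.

p = ET₀ / (0.46 T + 8.13) = 6.15 / (0.46 × 24.1 + 8.13) = 6.15 / 19.216 = 0.3200

0.320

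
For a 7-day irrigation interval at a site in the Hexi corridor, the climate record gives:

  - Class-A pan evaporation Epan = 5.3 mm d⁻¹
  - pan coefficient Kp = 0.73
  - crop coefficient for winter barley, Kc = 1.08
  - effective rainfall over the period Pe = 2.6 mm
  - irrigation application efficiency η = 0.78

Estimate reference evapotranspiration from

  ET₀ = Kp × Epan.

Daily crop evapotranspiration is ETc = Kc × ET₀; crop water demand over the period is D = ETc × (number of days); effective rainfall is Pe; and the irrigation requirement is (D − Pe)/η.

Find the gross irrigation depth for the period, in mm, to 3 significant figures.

34.2 mm

ET₀ = 0.73 × 5.3 = 3.8690 mm/d
ETc = Kc × ET₀ = 1.08 × 3.8690 = 4.1785 mm/d
Crop demand D = ETc × 7 d = 4.1785 × 7 = 29.250 mm
D − Pe = 29.250 − 2.6 = 26.650 mm
Gross irrigation = 26.650 / 0.78 = 34.167 mm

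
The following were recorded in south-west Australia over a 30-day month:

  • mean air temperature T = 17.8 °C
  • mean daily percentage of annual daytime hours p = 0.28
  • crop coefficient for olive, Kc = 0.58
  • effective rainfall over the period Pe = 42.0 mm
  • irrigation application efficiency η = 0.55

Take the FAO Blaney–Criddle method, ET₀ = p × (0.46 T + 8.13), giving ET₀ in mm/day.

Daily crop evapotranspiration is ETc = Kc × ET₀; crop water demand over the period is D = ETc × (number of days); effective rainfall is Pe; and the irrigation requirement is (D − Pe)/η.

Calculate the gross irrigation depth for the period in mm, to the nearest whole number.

ET₀ = 0.28 × (0.46 × 17.8 + 8.13) = 0.28 × 16.318 = 4.5690 mm/d
ETc = Kc × ET₀ = 0.58 × 4.5690 = 2.6500 mm/d
Crop demand D = ETc × 30 d = 2.6500 × 30 = 79.500 mm
D − Pe = 79.500 − 42.0 = 37.500 mm
Gross irrigation = 37.500 / 0.55 = 68.182 mm

68 mm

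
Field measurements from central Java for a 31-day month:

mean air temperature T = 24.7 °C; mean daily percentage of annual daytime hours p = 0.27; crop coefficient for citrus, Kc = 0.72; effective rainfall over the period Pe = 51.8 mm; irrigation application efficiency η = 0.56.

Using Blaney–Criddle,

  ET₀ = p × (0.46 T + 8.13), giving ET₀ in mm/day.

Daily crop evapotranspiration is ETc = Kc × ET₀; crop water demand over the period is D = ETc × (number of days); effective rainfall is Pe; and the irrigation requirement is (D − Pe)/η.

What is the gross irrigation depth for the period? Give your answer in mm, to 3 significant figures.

117 mm

ET₀ = 0.27 × (0.46 × 24.7 + 8.13) = 0.27 × 19.492 = 5.2628 mm/d
ETc = Kc × ET₀ = 0.72 × 5.2628 = 3.7892 mm/d
Crop demand D = ETc × 31 d = 3.7892 × 31 = 117.465 mm
D − Pe = 117.465 − 51.8 = 65.665 mm
Gross irrigation = 65.665 / 0.56 = 117.259 mm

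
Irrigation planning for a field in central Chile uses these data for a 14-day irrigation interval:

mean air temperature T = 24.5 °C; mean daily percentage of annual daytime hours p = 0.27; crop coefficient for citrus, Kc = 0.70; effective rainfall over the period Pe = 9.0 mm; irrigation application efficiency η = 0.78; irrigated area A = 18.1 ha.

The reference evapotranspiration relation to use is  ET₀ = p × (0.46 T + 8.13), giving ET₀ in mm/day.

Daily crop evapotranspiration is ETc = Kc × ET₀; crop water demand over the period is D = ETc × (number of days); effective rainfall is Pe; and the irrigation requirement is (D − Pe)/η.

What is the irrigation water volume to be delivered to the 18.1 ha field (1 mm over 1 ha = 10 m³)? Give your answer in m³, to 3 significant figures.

9820 m³

ET₀ = 0.27 × (0.46 × 24.5 + 8.13) = 0.27 × 19.400 = 5.2380 mm/d
ETc = Kc × ET₀ = 0.70 × 5.2380 = 3.6666 mm/d
Crop demand D = ETc × 14 d = 3.6666 × 14 = 51.332 mm
D − Pe = 51.332 − 9.0 = 42.332 mm
Gross irrigation = 42.332 / 0.78 = 54.272 mm
Volume = 54.272 mm × 18.1 ha × 10 = 9823.2 m³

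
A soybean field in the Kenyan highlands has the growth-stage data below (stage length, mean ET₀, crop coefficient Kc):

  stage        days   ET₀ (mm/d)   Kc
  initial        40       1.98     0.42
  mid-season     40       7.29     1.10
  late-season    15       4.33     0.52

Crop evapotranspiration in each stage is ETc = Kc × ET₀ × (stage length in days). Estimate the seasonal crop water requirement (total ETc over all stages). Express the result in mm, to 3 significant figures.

388 mm

initial: 0.42 × 1.98 × 40 = 33.26 mm
mid-season: 1.10 × 7.29 × 40 = 320.76 mm
late-season: 0.52 × 4.33 × 15 = 33.77 mm
Seasonal total = 387.79 mm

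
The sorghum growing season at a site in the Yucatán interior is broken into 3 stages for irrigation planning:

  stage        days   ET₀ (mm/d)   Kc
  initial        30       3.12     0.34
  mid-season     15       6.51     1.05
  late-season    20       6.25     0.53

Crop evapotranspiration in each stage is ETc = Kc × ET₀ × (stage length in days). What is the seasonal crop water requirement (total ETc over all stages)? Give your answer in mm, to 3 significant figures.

201 mm

initial: 0.34 × 3.12 × 30 = 31.82 mm
mid-season: 1.05 × 6.51 × 15 = 102.53 mm
late-season: 0.53 × 6.25 × 20 = 66.25 mm
Seasonal total = 200.60 mm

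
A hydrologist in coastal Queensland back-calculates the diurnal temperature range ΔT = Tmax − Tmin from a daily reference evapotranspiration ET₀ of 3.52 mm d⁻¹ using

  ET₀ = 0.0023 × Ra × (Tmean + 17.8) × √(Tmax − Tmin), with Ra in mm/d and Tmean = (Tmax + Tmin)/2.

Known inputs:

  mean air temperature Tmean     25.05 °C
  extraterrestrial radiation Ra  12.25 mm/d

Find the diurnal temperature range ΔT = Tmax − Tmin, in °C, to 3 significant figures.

√ΔT = ET₀ / [0.0023 × Ra × (Tmean+17.8)] = 3.52 / (0.0023 × 12.25 × 42.85) = 2.9156
ΔT = 2.9156² = 8.501 °C

8.50 °C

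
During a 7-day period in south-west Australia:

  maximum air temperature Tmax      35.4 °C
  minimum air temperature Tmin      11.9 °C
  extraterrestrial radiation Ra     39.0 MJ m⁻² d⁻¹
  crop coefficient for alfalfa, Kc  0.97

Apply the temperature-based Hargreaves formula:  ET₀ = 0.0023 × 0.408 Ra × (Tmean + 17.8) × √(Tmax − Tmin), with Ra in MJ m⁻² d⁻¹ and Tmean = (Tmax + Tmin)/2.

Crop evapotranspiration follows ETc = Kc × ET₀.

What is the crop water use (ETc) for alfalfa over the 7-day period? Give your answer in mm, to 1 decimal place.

49.9 mm

Tmean = (35.4 + 11.9)/2 = 23.65 °C
0.408 Ra = 0.408 × 39.0 = 15.9120 mm/d equivalent
ET₀ = 0.0023 × 15.9120 × (23.65 + 17.8) × √23.5 = 0.0023 × 15.9120 × 41.45 × 4.8477 = 7.3538 mm/d
ETc = Kc × ET₀ = 0.97 × 7.3538 = 7.1332 mm/d
Over 7 days: 7.1332 × 7 = 49.932 mm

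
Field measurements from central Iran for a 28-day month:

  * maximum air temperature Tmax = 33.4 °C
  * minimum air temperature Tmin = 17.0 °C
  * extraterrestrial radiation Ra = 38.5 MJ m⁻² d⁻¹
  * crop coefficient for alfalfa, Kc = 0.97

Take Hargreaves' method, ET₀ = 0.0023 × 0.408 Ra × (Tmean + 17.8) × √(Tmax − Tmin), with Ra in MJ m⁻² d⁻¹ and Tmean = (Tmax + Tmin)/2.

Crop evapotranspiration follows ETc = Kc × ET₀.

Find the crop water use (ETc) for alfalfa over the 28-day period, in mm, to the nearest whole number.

171 mm

Tmean = (33.4 + 17.0)/2 = 25.20 °C
0.408 Ra = 0.408 × 38.5 = 15.7080 mm/d equivalent
ET₀ = 0.0023 × 15.7080 × (25.20 + 17.8) × √16.4 = 0.0023 × 15.7080 × 43.00 × 4.0497 = 6.2913 mm/d
ETc = Kc × ET₀ = 0.97 × 6.2913 = 6.1026 mm/d
Over 28 days: 6.1026 × 28 = 170.873 mm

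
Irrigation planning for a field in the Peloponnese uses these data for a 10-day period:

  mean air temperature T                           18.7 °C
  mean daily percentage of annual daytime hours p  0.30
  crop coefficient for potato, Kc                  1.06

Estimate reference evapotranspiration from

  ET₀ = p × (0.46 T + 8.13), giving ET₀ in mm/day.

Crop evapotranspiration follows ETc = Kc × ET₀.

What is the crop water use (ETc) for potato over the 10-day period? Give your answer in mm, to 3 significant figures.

53.2 mm

ET₀ = 0.30 × (0.46 × 18.7 + 8.13) = 0.30 × 16.732 = 5.0196 mm/d
ETc = Kc × ET₀ = 1.06 × 5.0196 = 5.3208 mm/d
Over 10 days: 5.3208 × 10 = 53.208 mm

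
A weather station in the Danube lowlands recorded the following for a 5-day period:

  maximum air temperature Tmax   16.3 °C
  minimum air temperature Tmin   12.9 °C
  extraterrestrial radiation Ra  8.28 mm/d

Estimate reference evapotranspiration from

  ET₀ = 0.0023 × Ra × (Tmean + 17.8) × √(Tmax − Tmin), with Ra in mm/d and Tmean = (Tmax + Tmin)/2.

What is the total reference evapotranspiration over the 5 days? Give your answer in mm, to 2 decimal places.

Tmean = (16.3 + 12.9)/2 = 14.60 °C
ET₀ = 0.0023 × 8.28 × (14.60 + 17.8) × √3.4 = 0.0023 × 8.28 × 32.40 × 1.8439 = 1.1377 mm/d
Over 5 days: 1.1377 × 5 = 5.689 mm

5.69 mm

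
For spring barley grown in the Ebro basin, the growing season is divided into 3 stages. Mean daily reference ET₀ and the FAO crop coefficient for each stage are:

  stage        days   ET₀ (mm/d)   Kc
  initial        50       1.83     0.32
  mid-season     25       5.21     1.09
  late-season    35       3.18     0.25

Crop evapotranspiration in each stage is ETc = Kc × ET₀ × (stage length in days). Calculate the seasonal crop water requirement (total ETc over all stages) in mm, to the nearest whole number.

199 mm

initial: 0.32 × 1.83 × 50 = 29.28 mm
mid-season: 1.09 × 5.21 × 25 = 141.97 mm
late-season: 0.25 × 3.18 × 35 = 27.83 mm
Seasonal total = 199.08 mm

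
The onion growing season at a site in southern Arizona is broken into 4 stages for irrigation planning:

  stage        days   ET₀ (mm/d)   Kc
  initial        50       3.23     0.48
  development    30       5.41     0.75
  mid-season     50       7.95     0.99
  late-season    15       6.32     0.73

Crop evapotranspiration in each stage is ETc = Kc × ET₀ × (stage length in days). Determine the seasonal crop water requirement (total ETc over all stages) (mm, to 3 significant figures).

662 mm

initial: 0.48 × 3.23 × 50 = 77.52 mm
development: 0.75 × 5.41 × 30 = 121.73 mm
mid-season: 0.99 × 7.95 × 50 = 393.53 mm
late-season: 0.73 × 6.32 × 15 = 69.20 mm
Seasonal total = 661.98 mm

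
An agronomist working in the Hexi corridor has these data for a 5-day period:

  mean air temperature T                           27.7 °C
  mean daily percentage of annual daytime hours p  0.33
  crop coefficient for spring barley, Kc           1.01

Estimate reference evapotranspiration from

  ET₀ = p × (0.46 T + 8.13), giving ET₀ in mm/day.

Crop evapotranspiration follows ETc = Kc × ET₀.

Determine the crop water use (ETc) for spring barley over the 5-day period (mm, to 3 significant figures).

ET₀ = 0.33 × (0.46 × 27.7 + 8.13) = 0.33 × 20.872 = 6.8878 mm/d
ETc = Kc × ET₀ = 1.01 × 6.8878 = 6.9567 mm/d
Over 5 days: 6.9567 × 5 = 34.784 mm

34.8 mm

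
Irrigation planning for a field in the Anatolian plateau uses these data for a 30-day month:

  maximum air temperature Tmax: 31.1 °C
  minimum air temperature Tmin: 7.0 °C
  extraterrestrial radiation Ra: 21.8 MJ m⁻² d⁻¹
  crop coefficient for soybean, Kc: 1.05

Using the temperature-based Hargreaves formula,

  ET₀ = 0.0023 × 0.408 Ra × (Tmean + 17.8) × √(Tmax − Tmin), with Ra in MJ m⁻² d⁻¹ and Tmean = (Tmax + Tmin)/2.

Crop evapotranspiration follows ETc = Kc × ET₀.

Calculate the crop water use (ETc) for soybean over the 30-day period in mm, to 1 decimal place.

116.6 mm

Tmean = (31.1 + 7.0)/2 = 19.05 °C
0.408 Ra = 0.408 × 21.8 = 8.8944 mm/d equivalent
ET₀ = 0.0023 × 8.8944 × (19.05 + 17.8) × √24.1 = 0.0023 × 8.8944 × 36.85 × 4.9092 = 3.7008 mm/d
ETc = Kc × ET₀ = 1.05 × 3.7008 = 3.8858 mm/d
Over 30 days: 3.8858 × 30 = 116.574 mm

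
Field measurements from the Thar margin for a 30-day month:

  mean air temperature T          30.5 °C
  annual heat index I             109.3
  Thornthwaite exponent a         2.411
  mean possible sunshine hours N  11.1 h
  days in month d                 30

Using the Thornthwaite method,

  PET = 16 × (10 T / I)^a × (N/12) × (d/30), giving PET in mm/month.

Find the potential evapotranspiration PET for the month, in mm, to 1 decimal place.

175.7 mm

10T/I = 10 × 30.5 / 109.3 = 2.7905
(10T/I)^a = 2.7905^2.411 = 11.8724
Uncorrected PET = 16 × 11.8724 = 189.958 mm
Correction = (N/12)(d/30) = (11.1/12)(30/30) = 0.9250
PET = 189.958 × 0.9250 = 175.711 mm/month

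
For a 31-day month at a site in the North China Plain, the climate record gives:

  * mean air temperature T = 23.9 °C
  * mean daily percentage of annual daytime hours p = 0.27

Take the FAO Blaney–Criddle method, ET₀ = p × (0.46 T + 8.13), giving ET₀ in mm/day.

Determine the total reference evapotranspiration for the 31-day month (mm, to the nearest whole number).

ET₀ = 0.27 × (0.46 × 23.9 + 8.13) = 0.27 × 19.124 = 5.1635 mm/d
Monthly total = 5.1635 × 31 = 160.069 mm

160 mm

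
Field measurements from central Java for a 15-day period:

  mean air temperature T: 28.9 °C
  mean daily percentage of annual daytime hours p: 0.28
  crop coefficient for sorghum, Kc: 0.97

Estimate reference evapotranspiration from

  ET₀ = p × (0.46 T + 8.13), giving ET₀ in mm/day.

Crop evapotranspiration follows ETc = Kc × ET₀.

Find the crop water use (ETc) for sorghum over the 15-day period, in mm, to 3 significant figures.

87.3 mm

ET₀ = 0.28 × (0.46 × 28.9 + 8.13) = 0.28 × 21.424 = 5.9987 mm/d
ETc = Kc × ET₀ = 0.97 × 5.9987 = 5.8187 mm/d
Over 15 days: 5.8187 × 15 = 87.281 mm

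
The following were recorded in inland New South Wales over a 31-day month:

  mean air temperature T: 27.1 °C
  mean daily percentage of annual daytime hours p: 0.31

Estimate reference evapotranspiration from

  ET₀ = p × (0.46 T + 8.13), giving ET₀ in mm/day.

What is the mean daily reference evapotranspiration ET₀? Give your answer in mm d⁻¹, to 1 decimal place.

ET₀ = 0.31 × (0.46 × 27.1 + 8.13) = 0.31 × 20.596 = 6.3848 mm/d

6.4 mm d⁻¹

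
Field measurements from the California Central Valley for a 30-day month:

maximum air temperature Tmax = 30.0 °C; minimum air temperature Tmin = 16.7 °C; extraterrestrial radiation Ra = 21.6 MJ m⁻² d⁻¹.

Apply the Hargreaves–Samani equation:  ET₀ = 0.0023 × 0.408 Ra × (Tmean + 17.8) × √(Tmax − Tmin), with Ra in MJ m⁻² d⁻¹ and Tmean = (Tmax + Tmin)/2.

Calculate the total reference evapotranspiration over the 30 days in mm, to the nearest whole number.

91 mm

Tmean = (30.0 + 16.7)/2 = 23.35 °C
0.408 Ra = 0.408 × 21.6 = 8.8128 mm/d equivalent
ET₀ = 0.0023 × 8.8128 × (23.35 + 17.8) × √13.3 = 0.0023 × 8.8128 × 41.15 × 3.6469 = 3.0418 mm/d
Over 30 days: 3.0418 × 30 = 91.254 mm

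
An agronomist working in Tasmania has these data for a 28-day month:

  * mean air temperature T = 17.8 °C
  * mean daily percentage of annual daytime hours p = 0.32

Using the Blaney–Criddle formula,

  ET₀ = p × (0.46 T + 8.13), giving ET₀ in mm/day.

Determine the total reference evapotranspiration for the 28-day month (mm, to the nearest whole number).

ET₀ = 0.32 × (0.46 × 17.8 + 8.13) = 0.32 × 16.318 = 5.2218 mm/d
Monthly total = 5.2218 × 28 = 146.210 mm

146 mm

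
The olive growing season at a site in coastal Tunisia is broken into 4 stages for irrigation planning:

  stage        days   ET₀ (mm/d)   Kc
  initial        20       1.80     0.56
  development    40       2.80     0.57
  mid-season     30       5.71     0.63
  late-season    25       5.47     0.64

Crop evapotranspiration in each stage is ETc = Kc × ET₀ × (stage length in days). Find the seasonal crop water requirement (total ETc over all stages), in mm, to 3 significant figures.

initial: 0.56 × 1.80 × 20 = 20.16 mm
development: 0.57 × 2.80 × 40 = 63.84 mm
mid-season: 0.63 × 5.71 × 30 = 107.92 mm
late-season: 0.64 × 5.47 × 25 = 87.52 mm
Seasonal total = 279.44 mm

279 mm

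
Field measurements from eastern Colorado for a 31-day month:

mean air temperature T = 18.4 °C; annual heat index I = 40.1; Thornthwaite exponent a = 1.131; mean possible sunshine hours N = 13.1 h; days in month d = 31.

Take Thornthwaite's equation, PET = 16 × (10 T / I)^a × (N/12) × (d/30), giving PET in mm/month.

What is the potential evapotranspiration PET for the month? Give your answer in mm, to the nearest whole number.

101 mm

10T/I = 10 × 18.4 / 40.1 = 4.5885
(10T/I)^a = 4.5885^1.131 = 5.6021
Uncorrected PET = 16 × 5.6021 = 89.634 mm
Correction = (N/12)(d/30) = (13.1/12)(31/30) = 1.1281
PET = 89.634 × 1.1281 = 101.116 mm/month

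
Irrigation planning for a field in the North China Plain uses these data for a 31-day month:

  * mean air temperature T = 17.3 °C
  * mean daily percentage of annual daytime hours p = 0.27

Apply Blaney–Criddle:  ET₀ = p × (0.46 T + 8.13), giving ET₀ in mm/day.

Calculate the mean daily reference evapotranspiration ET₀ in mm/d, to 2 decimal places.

ET₀ = 0.27 × (0.46 × 17.3 + 8.13) = 0.27 × 16.088 = 4.3438 mm/d

4.34 mm/d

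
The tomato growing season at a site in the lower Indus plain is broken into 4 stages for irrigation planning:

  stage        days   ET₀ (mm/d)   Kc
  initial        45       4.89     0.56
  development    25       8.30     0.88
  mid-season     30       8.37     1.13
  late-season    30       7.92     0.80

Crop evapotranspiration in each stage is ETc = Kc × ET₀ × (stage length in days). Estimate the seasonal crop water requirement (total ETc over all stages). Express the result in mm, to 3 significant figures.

780 mm

initial: 0.56 × 4.89 × 45 = 123.23 mm
development: 0.88 × 8.30 × 25 = 182.60 mm
mid-season: 1.13 × 8.37 × 30 = 283.74 mm
late-season: 0.80 × 7.92 × 30 = 190.08 mm
Seasonal total = 779.65 mm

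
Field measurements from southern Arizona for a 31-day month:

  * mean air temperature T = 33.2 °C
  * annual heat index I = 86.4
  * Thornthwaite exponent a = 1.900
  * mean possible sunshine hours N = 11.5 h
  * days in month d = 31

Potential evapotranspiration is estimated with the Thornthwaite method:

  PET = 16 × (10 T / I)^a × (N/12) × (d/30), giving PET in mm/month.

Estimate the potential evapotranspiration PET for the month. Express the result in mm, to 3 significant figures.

204 mm

10T/I = 10 × 33.2 / 86.4 = 3.8426
(10T/I)^a = 3.8426^1.900 = 12.9059
Uncorrected PET = 16 × 12.9059 = 206.494 mm
Correction = (N/12)(d/30) = (11.5/12)(31/30) = 0.9903
PET = 206.494 × 0.9903 = 204.491 mm/month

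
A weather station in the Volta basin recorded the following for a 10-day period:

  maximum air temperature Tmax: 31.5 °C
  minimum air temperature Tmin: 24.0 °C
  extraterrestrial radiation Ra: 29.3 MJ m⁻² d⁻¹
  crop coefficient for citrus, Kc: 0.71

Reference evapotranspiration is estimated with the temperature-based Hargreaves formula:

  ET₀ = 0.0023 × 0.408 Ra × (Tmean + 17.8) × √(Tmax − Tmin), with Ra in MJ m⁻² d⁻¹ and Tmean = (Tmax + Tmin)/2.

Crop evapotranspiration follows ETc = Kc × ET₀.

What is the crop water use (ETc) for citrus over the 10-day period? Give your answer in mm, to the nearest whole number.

24 mm

Tmean = (31.5 + 24.0)/2 = 27.75 °C
0.408 Ra = 0.408 × 29.3 = 11.9544 mm/d equivalent
ET₀ = 0.0023 × 11.9544 × (27.75 + 17.8) × √7.5 = 0.0023 × 11.9544 × 45.55 × 2.7386 = 3.4298 mm/d
ETc = Kc × ET₀ = 0.71 × 3.4298 = 2.4352 mm/d
Over 10 days: 2.4352 × 10 = 24.352 mm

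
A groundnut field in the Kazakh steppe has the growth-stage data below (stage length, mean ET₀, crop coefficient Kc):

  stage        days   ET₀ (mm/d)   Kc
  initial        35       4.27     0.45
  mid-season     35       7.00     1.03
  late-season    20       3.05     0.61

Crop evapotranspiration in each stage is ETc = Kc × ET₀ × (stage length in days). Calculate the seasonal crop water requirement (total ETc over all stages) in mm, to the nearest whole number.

initial: 0.45 × 4.27 × 35 = 67.25 mm
mid-season: 1.03 × 7.00 × 35 = 252.35 mm
late-season: 0.61 × 3.05 × 20 = 37.21 mm
Seasonal total = 356.81 mm

357 mm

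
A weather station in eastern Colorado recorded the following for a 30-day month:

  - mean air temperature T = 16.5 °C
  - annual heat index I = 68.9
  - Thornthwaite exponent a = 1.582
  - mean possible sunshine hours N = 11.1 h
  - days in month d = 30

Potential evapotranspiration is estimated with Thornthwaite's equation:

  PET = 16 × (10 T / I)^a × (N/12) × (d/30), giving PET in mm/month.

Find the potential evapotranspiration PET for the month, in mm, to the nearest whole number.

59 mm

10T/I = 10 × 16.5 / 68.9 = 2.3948
(10T/I)^a = 2.3948^1.582 = 3.9811
Uncorrected PET = 16 × 3.9811 = 63.698 mm
Correction = (N/12)(d/30) = (11.1/12)(30/30) = 0.9250
PET = 63.698 × 0.9250 = 58.921 mm/month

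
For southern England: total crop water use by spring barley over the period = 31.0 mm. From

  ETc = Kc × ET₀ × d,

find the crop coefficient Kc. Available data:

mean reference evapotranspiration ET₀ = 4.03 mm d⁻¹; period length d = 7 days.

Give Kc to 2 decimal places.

ETc = Kc × ET₀ × d  ⇒  Kc = ETc / (ET₀ × d)
Kc = 31.0 / (4.03 × 7) = 31.0 / 28.21 = 1.0989

1.10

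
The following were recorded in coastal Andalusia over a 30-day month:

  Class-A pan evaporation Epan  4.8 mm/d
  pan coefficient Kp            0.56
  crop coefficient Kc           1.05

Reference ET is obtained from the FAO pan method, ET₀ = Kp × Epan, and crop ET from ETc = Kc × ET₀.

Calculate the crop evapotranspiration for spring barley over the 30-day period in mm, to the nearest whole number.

ET₀ = 0.56 × 4.8 = 2.6880 mm/d
ETc = Kc × ET₀ = 1.05 × 2.6880 = 2.8224 mm/d
Over 30 days: 2.8224 × 30 = 84.672 mm

85 mm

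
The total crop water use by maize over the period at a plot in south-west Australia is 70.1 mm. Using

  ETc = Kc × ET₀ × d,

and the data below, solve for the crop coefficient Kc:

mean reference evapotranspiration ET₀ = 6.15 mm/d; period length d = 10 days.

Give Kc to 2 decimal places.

ETc = Kc × ET₀ × d  ⇒  Kc = ETc / (ET₀ × d)
Kc = 70.1 / (6.15 × 10) = 70.1 / 61.50 = 1.1398

1.14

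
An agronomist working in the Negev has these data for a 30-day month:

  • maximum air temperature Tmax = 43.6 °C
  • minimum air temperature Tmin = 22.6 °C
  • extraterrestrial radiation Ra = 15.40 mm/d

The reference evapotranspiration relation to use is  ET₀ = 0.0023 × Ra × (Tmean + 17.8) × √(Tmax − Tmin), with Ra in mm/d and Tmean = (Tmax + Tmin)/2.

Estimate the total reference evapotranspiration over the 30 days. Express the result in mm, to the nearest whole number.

248 mm

Tmean = (43.6 + 22.6)/2 = 33.10 °C
ET₀ = 0.0023 × 15.40 × (33.10 + 17.8) × √21.0 = 0.0023 × 15.40 × 50.90 × 4.5826 = 8.2619 mm/d
Over 30 days: 8.2619 × 30 = 247.857 mm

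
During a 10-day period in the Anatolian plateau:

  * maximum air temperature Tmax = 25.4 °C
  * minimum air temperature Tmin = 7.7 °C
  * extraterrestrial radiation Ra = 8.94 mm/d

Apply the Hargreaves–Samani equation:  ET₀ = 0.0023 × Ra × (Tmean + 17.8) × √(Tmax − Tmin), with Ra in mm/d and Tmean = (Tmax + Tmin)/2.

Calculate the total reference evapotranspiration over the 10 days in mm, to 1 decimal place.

29.7 mm

Tmean = (25.4 + 7.7)/2 = 16.55 °C
ET₀ = 0.0023 × 8.94 × (16.55 + 17.8) × √17.7 = 0.0023 × 8.94 × 34.35 × 4.2071 = 2.9715 mm/d
Over 10 days: 2.9715 × 10 = 29.715 mm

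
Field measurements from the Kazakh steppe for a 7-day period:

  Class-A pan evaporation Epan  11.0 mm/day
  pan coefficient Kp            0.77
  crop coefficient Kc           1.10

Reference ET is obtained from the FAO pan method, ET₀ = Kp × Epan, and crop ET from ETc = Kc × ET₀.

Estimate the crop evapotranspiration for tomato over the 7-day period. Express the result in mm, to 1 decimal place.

65.2 mm

ET₀ = 0.77 × 11.0 = 8.4700 mm/d
ETc = Kc × ET₀ = 1.10 × 8.4700 = 9.3170 mm/d
Over 7 days: 9.3170 × 7 = 65.219 mm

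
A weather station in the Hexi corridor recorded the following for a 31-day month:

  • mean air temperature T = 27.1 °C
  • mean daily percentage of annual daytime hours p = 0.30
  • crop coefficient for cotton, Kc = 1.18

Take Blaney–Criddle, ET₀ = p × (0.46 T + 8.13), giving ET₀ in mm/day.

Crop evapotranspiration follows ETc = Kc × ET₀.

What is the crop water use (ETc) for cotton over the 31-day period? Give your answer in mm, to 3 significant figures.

ET₀ = 0.30 × (0.46 × 27.1 + 8.13) = 0.30 × 20.596 = 6.1788 mm/d
ETc = Kc × ET₀ = 1.18 × 6.1788 = 7.2910 mm/d
Over 31 days: 7.2910 × 31 = 226.021 mm

226 mm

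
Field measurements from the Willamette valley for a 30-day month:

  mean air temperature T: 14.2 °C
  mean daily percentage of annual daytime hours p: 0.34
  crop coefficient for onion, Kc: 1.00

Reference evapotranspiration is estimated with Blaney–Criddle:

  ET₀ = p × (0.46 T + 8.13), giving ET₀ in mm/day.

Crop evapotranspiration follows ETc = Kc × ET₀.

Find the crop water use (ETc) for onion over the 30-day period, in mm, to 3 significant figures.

150 mm

ET₀ = 0.34 × (0.46 × 14.2 + 8.13) = 0.34 × 14.662 = 4.9851 mm/d
ETc = Kc × ET₀ = 1.00 × 4.9851 = 4.9851 mm/d
Over 30 days: 4.9851 × 30 = 149.553 mm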